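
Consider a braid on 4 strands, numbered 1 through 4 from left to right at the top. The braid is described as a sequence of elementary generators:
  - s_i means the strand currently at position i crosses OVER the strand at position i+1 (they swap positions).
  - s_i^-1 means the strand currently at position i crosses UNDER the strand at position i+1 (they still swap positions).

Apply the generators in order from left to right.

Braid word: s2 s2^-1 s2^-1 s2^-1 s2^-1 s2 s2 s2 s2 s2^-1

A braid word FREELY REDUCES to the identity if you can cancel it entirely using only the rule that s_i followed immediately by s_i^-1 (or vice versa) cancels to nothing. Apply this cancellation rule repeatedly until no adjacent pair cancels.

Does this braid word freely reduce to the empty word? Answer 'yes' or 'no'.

Gen 1 (s2): push. Stack: [s2]
Gen 2 (s2^-1): cancels prior s2. Stack: []
Gen 3 (s2^-1): push. Stack: [s2^-1]
Gen 4 (s2^-1): push. Stack: [s2^-1 s2^-1]
Gen 5 (s2^-1): push. Stack: [s2^-1 s2^-1 s2^-1]
Gen 6 (s2): cancels prior s2^-1. Stack: [s2^-1 s2^-1]
Gen 7 (s2): cancels prior s2^-1. Stack: [s2^-1]
Gen 8 (s2): cancels prior s2^-1. Stack: []
Gen 9 (s2): push. Stack: [s2]
Gen 10 (s2^-1): cancels prior s2. Stack: []
Reduced word: (empty)

Answer: yes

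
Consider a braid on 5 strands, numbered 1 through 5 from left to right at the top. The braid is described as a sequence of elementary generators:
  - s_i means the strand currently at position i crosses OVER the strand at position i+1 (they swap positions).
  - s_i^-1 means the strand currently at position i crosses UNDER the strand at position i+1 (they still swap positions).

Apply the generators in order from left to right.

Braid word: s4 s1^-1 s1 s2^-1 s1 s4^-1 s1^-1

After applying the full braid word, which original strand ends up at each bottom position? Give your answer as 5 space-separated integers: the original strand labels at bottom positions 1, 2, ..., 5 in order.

Gen 1 (s4): strand 4 crosses over strand 5. Perm now: [1 2 3 5 4]
Gen 2 (s1^-1): strand 1 crosses under strand 2. Perm now: [2 1 3 5 4]
Gen 3 (s1): strand 2 crosses over strand 1. Perm now: [1 2 3 5 4]
Gen 4 (s2^-1): strand 2 crosses under strand 3. Perm now: [1 3 2 5 4]
Gen 5 (s1): strand 1 crosses over strand 3. Perm now: [3 1 2 5 4]
Gen 6 (s4^-1): strand 5 crosses under strand 4. Perm now: [3 1 2 4 5]
Gen 7 (s1^-1): strand 3 crosses under strand 1. Perm now: [1 3 2 4 5]

Answer: 1 3 2 4 5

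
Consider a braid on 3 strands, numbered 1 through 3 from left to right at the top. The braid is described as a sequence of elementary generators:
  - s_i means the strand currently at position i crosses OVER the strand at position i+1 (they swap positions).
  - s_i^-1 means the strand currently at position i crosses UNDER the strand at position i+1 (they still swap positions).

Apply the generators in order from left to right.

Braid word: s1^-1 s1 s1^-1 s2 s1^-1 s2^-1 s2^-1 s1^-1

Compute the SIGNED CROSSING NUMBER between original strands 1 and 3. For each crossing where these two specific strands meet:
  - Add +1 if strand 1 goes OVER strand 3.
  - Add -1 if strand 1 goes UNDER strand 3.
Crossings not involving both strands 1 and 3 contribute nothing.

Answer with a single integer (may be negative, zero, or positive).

Gen 1: crossing 1x2. Both 1&3? no. Sum: 0
Gen 2: crossing 2x1. Both 1&3? no. Sum: 0
Gen 3: crossing 1x2. Both 1&3? no. Sum: 0
Gen 4: 1 over 3. Both 1&3? yes. Contrib: +1. Sum: 1
Gen 5: crossing 2x3. Both 1&3? no. Sum: 1
Gen 6: crossing 2x1. Both 1&3? no. Sum: 1
Gen 7: crossing 1x2. Both 1&3? no. Sum: 1
Gen 8: crossing 3x2. Both 1&3? no. Sum: 1

Answer: 1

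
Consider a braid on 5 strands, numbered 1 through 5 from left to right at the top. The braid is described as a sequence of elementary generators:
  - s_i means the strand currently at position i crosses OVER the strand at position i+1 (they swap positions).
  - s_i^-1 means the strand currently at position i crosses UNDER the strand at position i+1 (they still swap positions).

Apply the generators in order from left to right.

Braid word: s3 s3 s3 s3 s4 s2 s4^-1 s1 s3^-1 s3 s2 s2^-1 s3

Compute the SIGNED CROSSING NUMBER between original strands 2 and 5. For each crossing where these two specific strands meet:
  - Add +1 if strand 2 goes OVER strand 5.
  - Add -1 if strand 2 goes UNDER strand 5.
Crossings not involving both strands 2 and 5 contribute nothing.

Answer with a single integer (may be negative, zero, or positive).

Gen 1: crossing 3x4. Both 2&5? no. Sum: 0
Gen 2: crossing 4x3. Both 2&5? no. Sum: 0
Gen 3: crossing 3x4. Both 2&5? no. Sum: 0
Gen 4: crossing 4x3. Both 2&5? no. Sum: 0
Gen 5: crossing 4x5. Both 2&5? no. Sum: 0
Gen 6: crossing 2x3. Both 2&5? no. Sum: 0
Gen 7: crossing 5x4. Both 2&5? no. Sum: 0
Gen 8: crossing 1x3. Both 2&5? no. Sum: 0
Gen 9: crossing 2x4. Both 2&5? no. Sum: 0
Gen 10: crossing 4x2. Both 2&5? no. Sum: 0
Gen 11: crossing 1x2. Both 2&5? no. Sum: 0
Gen 12: crossing 2x1. Both 2&5? no. Sum: 0
Gen 13: crossing 2x4. Both 2&5? no. Sum: 0

Answer: 0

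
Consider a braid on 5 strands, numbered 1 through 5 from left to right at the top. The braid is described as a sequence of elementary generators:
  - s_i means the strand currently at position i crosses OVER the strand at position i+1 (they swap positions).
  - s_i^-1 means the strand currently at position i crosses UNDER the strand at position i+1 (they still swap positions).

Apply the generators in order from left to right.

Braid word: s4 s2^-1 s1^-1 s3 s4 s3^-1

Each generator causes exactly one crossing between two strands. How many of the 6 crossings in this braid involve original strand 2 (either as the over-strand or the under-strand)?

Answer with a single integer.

Answer: 3

Derivation:
Gen 1: crossing 4x5. Involves strand 2? no. Count so far: 0
Gen 2: crossing 2x3. Involves strand 2? yes. Count so far: 1
Gen 3: crossing 1x3. Involves strand 2? no. Count so far: 1
Gen 4: crossing 2x5. Involves strand 2? yes. Count so far: 2
Gen 5: crossing 2x4. Involves strand 2? yes. Count so far: 3
Gen 6: crossing 5x4. Involves strand 2? no. Count so far: 3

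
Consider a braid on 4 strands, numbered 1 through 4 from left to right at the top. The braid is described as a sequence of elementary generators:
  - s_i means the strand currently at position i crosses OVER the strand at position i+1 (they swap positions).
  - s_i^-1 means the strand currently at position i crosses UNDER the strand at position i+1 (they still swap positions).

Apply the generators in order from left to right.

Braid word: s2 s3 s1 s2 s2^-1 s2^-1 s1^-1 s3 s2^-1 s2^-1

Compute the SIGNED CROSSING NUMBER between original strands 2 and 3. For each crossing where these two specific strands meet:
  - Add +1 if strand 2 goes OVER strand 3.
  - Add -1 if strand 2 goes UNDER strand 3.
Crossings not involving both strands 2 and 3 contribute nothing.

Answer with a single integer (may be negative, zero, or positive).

Gen 1: 2 over 3. Both 2&3? yes. Contrib: +1. Sum: 1
Gen 2: crossing 2x4. Both 2&3? no. Sum: 1
Gen 3: crossing 1x3. Both 2&3? no. Sum: 1
Gen 4: crossing 1x4. Both 2&3? no. Sum: 1
Gen 5: crossing 4x1. Both 2&3? no. Sum: 1
Gen 6: crossing 1x4. Both 2&3? no. Sum: 1
Gen 7: crossing 3x4. Both 2&3? no. Sum: 1
Gen 8: crossing 1x2. Both 2&3? no. Sum: 1
Gen 9: 3 under 2. Both 2&3? yes. Contrib: +1. Sum: 2
Gen 10: 2 under 3. Both 2&3? yes. Contrib: -1. Sum: 1

Answer: 1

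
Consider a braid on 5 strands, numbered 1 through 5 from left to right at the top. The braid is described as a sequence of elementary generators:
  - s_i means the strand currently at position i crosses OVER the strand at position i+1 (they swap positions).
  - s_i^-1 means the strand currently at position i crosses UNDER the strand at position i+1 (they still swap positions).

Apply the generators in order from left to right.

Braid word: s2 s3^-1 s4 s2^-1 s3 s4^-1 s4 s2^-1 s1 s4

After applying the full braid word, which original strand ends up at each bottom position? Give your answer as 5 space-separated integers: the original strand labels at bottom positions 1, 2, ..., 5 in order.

Gen 1 (s2): strand 2 crosses over strand 3. Perm now: [1 3 2 4 5]
Gen 2 (s3^-1): strand 2 crosses under strand 4. Perm now: [1 3 4 2 5]
Gen 3 (s4): strand 2 crosses over strand 5. Perm now: [1 3 4 5 2]
Gen 4 (s2^-1): strand 3 crosses under strand 4. Perm now: [1 4 3 5 2]
Gen 5 (s3): strand 3 crosses over strand 5. Perm now: [1 4 5 3 2]
Gen 6 (s4^-1): strand 3 crosses under strand 2. Perm now: [1 4 5 2 3]
Gen 7 (s4): strand 2 crosses over strand 3. Perm now: [1 4 5 3 2]
Gen 8 (s2^-1): strand 4 crosses under strand 5. Perm now: [1 5 4 3 2]
Gen 9 (s1): strand 1 crosses over strand 5. Perm now: [5 1 4 3 2]
Gen 10 (s4): strand 3 crosses over strand 2. Perm now: [5 1 4 2 3]

Answer: 5 1 4 2 3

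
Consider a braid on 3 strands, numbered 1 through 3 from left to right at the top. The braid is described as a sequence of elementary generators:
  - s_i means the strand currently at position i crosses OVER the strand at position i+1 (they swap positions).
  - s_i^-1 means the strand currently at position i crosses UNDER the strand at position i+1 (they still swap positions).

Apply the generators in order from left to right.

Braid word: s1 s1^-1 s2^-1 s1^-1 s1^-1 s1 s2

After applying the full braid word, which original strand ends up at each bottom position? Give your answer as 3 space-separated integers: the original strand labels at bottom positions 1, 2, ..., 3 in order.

Answer: 3 2 1

Derivation:
Gen 1 (s1): strand 1 crosses over strand 2. Perm now: [2 1 3]
Gen 2 (s1^-1): strand 2 crosses under strand 1. Perm now: [1 2 3]
Gen 3 (s2^-1): strand 2 crosses under strand 3. Perm now: [1 3 2]
Gen 4 (s1^-1): strand 1 crosses under strand 3. Perm now: [3 1 2]
Gen 5 (s1^-1): strand 3 crosses under strand 1. Perm now: [1 3 2]
Gen 6 (s1): strand 1 crosses over strand 3. Perm now: [3 1 2]
Gen 7 (s2): strand 1 crosses over strand 2. Perm now: [3 2 1]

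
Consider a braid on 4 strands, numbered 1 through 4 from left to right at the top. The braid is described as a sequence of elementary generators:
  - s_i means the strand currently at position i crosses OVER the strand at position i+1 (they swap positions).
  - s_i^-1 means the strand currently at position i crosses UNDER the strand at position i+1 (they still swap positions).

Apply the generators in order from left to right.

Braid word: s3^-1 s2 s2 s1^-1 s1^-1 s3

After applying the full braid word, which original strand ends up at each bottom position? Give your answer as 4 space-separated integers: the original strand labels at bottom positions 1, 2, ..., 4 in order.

Gen 1 (s3^-1): strand 3 crosses under strand 4. Perm now: [1 2 4 3]
Gen 2 (s2): strand 2 crosses over strand 4. Perm now: [1 4 2 3]
Gen 3 (s2): strand 4 crosses over strand 2. Perm now: [1 2 4 3]
Gen 4 (s1^-1): strand 1 crosses under strand 2. Perm now: [2 1 4 3]
Gen 5 (s1^-1): strand 2 crosses under strand 1. Perm now: [1 2 4 3]
Gen 6 (s3): strand 4 crosses over strand 3. Perm now: [1 2 3 4]

Answer: 1 2 3 4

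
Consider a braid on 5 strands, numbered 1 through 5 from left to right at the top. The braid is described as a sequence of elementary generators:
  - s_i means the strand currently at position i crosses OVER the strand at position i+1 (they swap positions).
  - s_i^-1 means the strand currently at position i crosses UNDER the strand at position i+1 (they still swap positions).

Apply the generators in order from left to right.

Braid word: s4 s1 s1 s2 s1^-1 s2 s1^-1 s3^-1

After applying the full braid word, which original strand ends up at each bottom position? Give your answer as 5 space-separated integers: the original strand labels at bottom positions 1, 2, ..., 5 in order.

Answer: 2 3 5 1 4

Derivation:
Gen 1 (s4): strand 4 crosses over strand 5. Perm now: [1 2 3 5 4]
Gen 2 (s1): strand 1 crosses over strand 2. Perm now: [2 1 3 5 4]
Gen 3 (s1): strand 2 crosses over strand 1. Perm now: [1 2 3 5 4]
Gen 4 (s2): strand 2 crosses over strand 3. Perm now: [1 3 2 5 4]
Gen 5 (s1^-1): strand 1 crosses under strand 3. Perm now: [3 1 2 5 4]
Gen 6 (s2): strand 1 crosses over strand 2. Perm now: [3 2 1 5 4]
Gen 7 (s1^-1): strand 3 crosses under strand 2. Perm now: [2 3 1 5 4]
Gen 8 (s3^-1): strand 1 crosses under strand 5. Perm now: [2 3 5 1 4]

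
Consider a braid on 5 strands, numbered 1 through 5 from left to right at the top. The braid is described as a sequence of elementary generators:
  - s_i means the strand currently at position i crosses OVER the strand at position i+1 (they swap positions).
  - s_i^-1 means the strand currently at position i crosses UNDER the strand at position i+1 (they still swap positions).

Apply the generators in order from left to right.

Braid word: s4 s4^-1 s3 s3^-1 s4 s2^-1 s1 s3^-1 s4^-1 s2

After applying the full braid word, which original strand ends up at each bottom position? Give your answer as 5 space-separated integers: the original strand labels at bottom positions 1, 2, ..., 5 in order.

Answer: 3 5 1 4 2

Derivation:
Gen 1 (s4): strand 4 crosses over strand 5. Perm now: [1 2 3 5 4]
Gen 2 (s4^-1): strand 5 crosses under strand 4. Perm now: [1 2 3 4 5]
Gen 3 (s3): strand 3 crosses over strand 4. Perm now: [1 2 4 3 5]
Gen 4 (s3^-1): strand 4 crosses under strand 3. Perm now: [1 2 3 4 5]
Gen 5 (s4): strand 4 crosses over strand 5. Perm now: [1 2 3 5 4]
Gen 6 (s2^-1): strand 2 crosses under strand 3. Perm now: [1 3 2 5 4]
Gen 7 (s1): strand 1 crosses over strand 3. Perm now: [3 1 2 5 4]
Gen 8 (s3^-1): strand 2 crosses under strand 5. Perm now: [3 1 5 2 4]
Gen 9 (s4^-1): strand 2 crosses under strand 4. Perm now: [3 1 5 4 2]
Gen 10 (s2): strand 1 crosses over strand 5. Perm now: [3 5 1 4 2]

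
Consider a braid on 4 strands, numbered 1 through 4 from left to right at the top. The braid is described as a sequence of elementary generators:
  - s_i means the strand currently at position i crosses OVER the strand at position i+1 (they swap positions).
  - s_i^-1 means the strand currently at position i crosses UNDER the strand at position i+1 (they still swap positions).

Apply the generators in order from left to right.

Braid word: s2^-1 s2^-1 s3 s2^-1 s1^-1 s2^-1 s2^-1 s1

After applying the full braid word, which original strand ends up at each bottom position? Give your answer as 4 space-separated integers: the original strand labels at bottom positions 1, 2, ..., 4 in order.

Gen 1 (s2^-1): strand 2 crosses under strand 3. Perm now: [1 3 2 4]
Gen 2 (s2^-1): strand 3 crosses under strand 2. Perm now: [1 2 3 4]
Gen 3 (s3): strand 3 crosses over strand 4. Perm now: [1 2 4 3]
Gen 4 (s2^-1): strand 2 crosses under strand 4. Perm now: [1 4 2 3]
Gen 5 (s1^-1): strand 1 crosses under strand 4. Perm now: [4 1 2 3]
Gen 6 (s2^-1): strand 1 crosses under strand 2. Perm now: [4 2 1 3]
Gen 7 (s2^-1): strand 2 crosses under strand 1. Perm now: [4 1 2 3]
Gen 8 (s1): strand 4 crosses over strand 1. Perm now: [1 4 2 3]

Answer: 1 4 2 3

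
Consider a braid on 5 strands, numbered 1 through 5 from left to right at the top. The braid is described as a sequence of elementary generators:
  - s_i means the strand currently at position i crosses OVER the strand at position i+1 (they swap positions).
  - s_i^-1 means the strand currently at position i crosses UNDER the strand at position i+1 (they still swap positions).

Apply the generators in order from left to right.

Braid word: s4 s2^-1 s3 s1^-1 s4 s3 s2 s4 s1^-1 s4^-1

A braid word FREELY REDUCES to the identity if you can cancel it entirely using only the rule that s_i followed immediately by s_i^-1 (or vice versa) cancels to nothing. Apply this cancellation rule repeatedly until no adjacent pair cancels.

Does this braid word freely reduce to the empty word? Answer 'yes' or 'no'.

Gen 1 (s4): push. Stack: [s4]
Gen 2 (s2^-1): push. Stack: [s4 s2^-1]
Gen 3 (s3): push. Stack: [s4 s2^-1 s3]
Gen 4 (s1^-1): push. Stack: [s4 s2^-1 s3 s1^-1]
Gen 5 (s4): push. Stack: [s4 s2^-1 s3 s1^-1 s4]
Gen 6 (s3): push. Stack: [s4 s2^-1 s3 s1^-1 s4 s3]
Gen 7 (s2): push. Stack: [s4 s2^-1 s3 s1^-1 s4 s3 s2]
Gen 8 (s4): push. Stack: [s4 s2^-1 s3 s1^-1 s4 s3 s2 s4]
Gen 9 (s1^-1): push. Stack: [s4 s2^-1 s3 s1^-1 s4 s3 s2 s4 s1^-1]
Gen 10 (s4^-1): push. Stack: [s4 s2^-1 s3 s1^-1 s4 s3 s2 s4 s1^-1 s4^-1]
Reduced word: s4 s2^-1 s3 s1^-1 s4 s3 s2 s4 s1^-1 s4^-1

Answer: no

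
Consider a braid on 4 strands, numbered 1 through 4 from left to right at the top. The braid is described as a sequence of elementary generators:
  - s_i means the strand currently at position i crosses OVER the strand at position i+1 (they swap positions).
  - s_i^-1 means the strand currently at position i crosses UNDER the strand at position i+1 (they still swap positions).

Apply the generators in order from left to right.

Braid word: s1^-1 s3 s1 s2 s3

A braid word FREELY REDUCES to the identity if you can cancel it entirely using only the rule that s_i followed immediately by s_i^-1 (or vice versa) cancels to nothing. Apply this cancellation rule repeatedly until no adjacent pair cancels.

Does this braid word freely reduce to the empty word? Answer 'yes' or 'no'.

Gen 1 (s1^-1): push. Stack: [s1^-1]
Gen 2 (s3): push. Stack: [s1^-1 s3]
Gen 3 (s1): push. Stack: [s1^-1 s3 s1]
Gen 4 (s2): push. Stack: [s1^-1 s3 s1 s2]
Gen 5 (s3): push. Stack: [s1^-1 s3 s1 s2 s3]
Reduced word: s1^-1 s3 s1 s2 s3

Answer: no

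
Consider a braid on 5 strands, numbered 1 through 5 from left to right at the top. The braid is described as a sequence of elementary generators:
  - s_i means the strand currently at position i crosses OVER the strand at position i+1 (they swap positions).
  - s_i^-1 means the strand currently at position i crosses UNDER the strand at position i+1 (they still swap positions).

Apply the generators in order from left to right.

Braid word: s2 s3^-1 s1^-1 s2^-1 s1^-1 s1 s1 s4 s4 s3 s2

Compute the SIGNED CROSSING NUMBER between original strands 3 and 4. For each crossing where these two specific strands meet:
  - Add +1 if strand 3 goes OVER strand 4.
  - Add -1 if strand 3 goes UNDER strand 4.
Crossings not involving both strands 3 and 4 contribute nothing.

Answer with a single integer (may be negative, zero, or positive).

Answer: -1

Derivation:
Gen 1: crossing 2x3. Both 3&4? no. Sum: 0
Gen 2: crossing 2x4. Both 3&4? no. Sum: 0
Gen 3: crossing 1x3. Both 3&4? no. Sum: 0
Gen 4: crossing 1x4. Both 3&4? no. Sum: 0
Gen 5: 3 under 4. Both 3&4? yes. Contrib: -1. Sum: -1
Gen 6: 4 over 3. Both 3&4? yes. Contrib: -1. Sum: -2
Gen 7: 3 over 4. Both 3&4? yes. Contrib: +1. Sum: -1
Gen 8: crossing 2x5. Both 3&4? no. Sum: -1
Gen 9: crossing 5x2. Both 3&4? no. Sum: -1
Gen 10: crossing 1x2. Both 3&4? no. Sum: -1
Gen 11: crossing 3x2. Both 3&4? no. Sum: -1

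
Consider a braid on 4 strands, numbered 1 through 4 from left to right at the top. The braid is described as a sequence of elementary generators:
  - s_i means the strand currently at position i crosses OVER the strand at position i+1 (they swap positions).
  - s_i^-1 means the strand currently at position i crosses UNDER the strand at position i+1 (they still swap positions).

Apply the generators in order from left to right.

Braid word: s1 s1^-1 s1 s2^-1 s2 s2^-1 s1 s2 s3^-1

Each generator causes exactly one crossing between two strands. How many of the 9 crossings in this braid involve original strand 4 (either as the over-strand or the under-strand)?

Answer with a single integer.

Answer: 1

Derivation:
Gen 1: crossing 1x2. Involves strand 4? no. Count so far: 0
Gen 2: crossing 2x1. Involves strand 4? no. Count so far: 0
Gen 3: crossing 1x2. Involves strand 4? no. Count so far: 0
Gen 4: crossing 1x3. Involves strand 4? no. Count so far: 0
Gen 5: crossing 3x1. Involves strand 4? no. Count so far: 0
Gen 6: crossing 1x3. Involves strand 4? no. Count so far: 0
Gen 7: crossing 2x3. Involves strand 4? no. Count so far: 0
Gen 8: crossing 2x1. Involves strand 4? no. Count so far: 0
Gen 9: crossing 2x4. Involves strand 4? yes. Count so far: 1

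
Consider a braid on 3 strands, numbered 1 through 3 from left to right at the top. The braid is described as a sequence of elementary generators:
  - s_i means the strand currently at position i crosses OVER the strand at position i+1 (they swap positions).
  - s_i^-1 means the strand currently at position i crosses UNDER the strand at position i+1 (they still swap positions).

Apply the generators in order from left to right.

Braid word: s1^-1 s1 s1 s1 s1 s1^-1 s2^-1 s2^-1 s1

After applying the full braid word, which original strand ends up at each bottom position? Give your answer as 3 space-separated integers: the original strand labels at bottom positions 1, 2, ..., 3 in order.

Answer: 2 1 3

Derivation:
Gen 1 (s1^-1): strand 1 crosses under strand 2. Perm now: [2 1 3]
Gen 2 (s1): strand 2 crosses over strand 1. Perm now: [1 2 3]
Gen 3 (s1): strand 1 crosses over strand 2. Perm now: [2 1 3]
Gen 4 (s1): strand 2 crosses over strand 1. Perm now: [1 2 3]
Gen 5 (s1): strand 1 crosses over strand 2. Perm now: [2 1 3]
Gen 6 (s1^-1): strand 2 crosses under strand 1. Perm now: [1 2 3]
Gen 7 (s2^-1): strand 2 crosses under strand 3. Perm now: [1 3 2]
Gen 8 (s2^-1): strand 3 crosses under strand 2. Perm now: [1 2 3]
Gen 9 (s1): strand 1 crosses over strand 2. Perm now: [2 1 3]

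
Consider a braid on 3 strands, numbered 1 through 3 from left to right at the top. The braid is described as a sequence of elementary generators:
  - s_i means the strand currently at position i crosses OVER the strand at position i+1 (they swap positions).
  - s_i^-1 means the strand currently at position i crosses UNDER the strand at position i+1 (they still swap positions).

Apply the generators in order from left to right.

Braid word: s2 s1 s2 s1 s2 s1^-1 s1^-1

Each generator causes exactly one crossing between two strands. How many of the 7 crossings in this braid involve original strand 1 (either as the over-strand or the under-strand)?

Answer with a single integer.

Answer: 5

Derivation:
Gen 1: crossing 2x3. Involves strand 1? no. Count so far: 0
Gen 2: crossing 1x3. Involves strand 1? yes. Count so far: 1
Gen 3: crossing 1x2. Involves strand 1? yes. Count so far: 2
Gen 4: crossing 3x2. Involves strand 1? no. Count so far: 2
Gen 5: crossing 3x1. Involves strand 1? yes. Count so far: 3
Gen 6: crossing 2x1. Involves strand 1? yes. Count so far: 4
Gen 7: crossing 1x2. Involves strand 1? yes. Count so far: 5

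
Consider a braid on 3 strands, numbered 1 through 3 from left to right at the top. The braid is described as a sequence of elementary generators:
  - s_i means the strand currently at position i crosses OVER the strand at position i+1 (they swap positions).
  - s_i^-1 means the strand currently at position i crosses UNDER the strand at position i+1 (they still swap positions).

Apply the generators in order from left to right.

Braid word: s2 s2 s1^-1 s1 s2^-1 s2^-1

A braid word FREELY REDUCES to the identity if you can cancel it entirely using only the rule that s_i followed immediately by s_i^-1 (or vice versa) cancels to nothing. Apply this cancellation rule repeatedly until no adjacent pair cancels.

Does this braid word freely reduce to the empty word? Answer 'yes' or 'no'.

Answer: yes

Derivation:
Gen 1 (s2): push. Stack: [s2]
Gen 2 (s2): push. Stack: [s2 s2]
Gen 3 (s1^-1): push. Stack: [s2 s2 s1^-1]
Gen 4 (s1): cancels prior s1^-1. Stack: [s2 s2]
Gen 5 (s2^-1): cancels prior s2. Stack: [s2]
Gen 6 (s2^-1): cancels prior s2. Stack: []
Reduced word: (empty)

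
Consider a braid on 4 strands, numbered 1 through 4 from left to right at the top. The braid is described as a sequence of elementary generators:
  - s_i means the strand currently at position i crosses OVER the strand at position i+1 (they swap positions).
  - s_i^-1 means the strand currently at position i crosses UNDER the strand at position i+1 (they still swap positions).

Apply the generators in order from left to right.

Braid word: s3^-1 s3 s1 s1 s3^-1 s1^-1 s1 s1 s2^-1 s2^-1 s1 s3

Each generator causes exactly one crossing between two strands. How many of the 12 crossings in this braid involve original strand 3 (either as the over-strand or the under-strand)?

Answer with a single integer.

Gen 1: crossing 3x4. Involves strand 3? yes. Count so far: 1
Gen 2: crossing 4x3. Involves strand 3? yes. Count so far: 2
Gen 3: crossing 1x2. Involves strand 3? no. Count so far: 2
Gen 4: crossing 2x1. Involves strand 3? no. Count so far: 2
Gen 5: crossing 3x4. Involves strand 3? yes. Count so far: 3
Gen 6: crossing 1x2. Involves strand 3? no. Count so far: 3
Gen 7: crossing 2x1. Involves strand 3? no. Count so far: 3
Gen 8: crossing 1x2. Involves strand 3? no. Count so far: 3
Gen 9: crossing 1x4. Involves strand 3? no. Count so far: 3
Gen 10: crossing 4x1. Involves strand 3? no. Count so far: 3
Gen 11: crossing 2x1. Involves strand 3? no. Count so far: 3
Gen 12: crossing 4x3. Involves strand 3? yes. Count so far: 4

Answer: 4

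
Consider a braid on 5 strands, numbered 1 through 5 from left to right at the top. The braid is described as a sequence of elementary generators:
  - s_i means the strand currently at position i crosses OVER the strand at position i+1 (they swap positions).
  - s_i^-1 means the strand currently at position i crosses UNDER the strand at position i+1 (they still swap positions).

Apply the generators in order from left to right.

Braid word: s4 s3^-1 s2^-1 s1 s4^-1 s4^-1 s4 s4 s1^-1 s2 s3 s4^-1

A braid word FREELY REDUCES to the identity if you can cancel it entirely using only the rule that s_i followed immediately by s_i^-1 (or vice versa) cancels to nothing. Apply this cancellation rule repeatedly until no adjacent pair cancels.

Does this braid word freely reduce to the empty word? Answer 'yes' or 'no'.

Answer: yes

Derivation:
Gen 1 (s4): push. Stack: [s4]
Gen 2 (s3^-1): push. Stack: [s4 s3^-1]
Gen 3 (s2^-1): push. Stack: [s4 s3^-1 s2^-1]
Gen 4 (s1): push. Stack: [s4 s3^-1 s2^-1 s1]
Gen 5 (s4^-1): push. Stack: [s4 s3^-1 s2^-1 s1 s4^-1]
Gen 6 (s4^-1): push. Stack: [s4 s3^-1 s2^-1 s1 s4^-1 s4^-1]
Gen 7 (s4): cancels prior s4^-1. Stack: [s4 s3^-1 s2^-1 s1 s4^-1]
Gen 8 (s4): cancels prior s4^-1. Stack: [s4 s3^-1 s2^-1 s1]
Gen 9 (s1^-1): cancels prior s1. Stack: [s4 s3^-1 s2^-1]
Gen 10 (s2): cancels prior s2^-1. Stack: [s4 s3^-1]
Gen 11 (s3): cancels prior s3^-1. Stack: [s4]
Gen 12 (s4^-1): cancels prior s4. Stack: []
Reduced word: (empty)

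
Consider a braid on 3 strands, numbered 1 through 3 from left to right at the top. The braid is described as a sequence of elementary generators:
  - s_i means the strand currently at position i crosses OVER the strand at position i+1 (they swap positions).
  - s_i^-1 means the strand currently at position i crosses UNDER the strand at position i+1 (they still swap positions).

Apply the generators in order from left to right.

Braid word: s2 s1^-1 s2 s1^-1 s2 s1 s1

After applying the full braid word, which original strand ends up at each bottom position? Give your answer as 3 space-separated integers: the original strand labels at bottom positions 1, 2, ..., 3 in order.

Answer: 2 1 3

Derivation:
Gen 1 (s2): strand 2 crosses over strand 3. Perm now: [1 3 2]
Gen 2 (s1^-1): strand 1 crosses under strand 3. Perm now: [3 1 2]
Gen 3 (s2): strand 1 crosses over strand 2. Perm now: [3 2 1]
Gen 4 (s1^-1): strand 3 crosses under strand 2. Perm now: [2 3 1]
Gen 5 (s2): strand 3 crosses over strand 1. Perm now: [2 1 3]
Gen 6 (s1): strand 2 crosses over strand 1. Perm now: [1 2 3]
Gen 7 (s1): strand 1 crosses over strand 2. Perm now: [2 1 3]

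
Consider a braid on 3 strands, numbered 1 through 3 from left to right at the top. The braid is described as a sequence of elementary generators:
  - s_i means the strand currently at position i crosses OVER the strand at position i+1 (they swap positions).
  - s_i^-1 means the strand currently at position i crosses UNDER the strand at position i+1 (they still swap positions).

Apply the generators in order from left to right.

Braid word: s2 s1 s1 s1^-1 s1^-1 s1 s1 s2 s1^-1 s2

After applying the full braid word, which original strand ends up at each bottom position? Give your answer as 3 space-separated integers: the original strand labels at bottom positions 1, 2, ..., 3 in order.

Gen 1 (s2): strand 2 crosses over strand 3. Perm now: [1 3 2]
Gen 2 (s1): strand 1 crosses over strand 3. Perm now: [3 1 2]
Gen 3 (s1): strand 3 crosses over strand 1. Perm now: [1 3 2]
Gen 4 (s1^-1): strand 1 crosses under strand 3. Perm now: [3 1 2]
Gen 5 (s1^-1): strand 3 crosses under strand 1. Perm now: [1 3 2]
Gen 6 (s1): strand 1 crosses over strand 3. Perm now: [3 1 2]
Gen 7 (s1): strand 3 crosses over strand 1. Perm now: [1 3 2]
Gen 8 (s2): strand 3 crosses over strand 2. Perm now: [1 2 3]
Gen 9 (s1^-1): strand 1 crosses under strand 2. Perm now: [2 1 3]
Gen 10 (s2): strand 1 crosses over strand 3. Perm now: [2 3 1]

Answer: 2 3 1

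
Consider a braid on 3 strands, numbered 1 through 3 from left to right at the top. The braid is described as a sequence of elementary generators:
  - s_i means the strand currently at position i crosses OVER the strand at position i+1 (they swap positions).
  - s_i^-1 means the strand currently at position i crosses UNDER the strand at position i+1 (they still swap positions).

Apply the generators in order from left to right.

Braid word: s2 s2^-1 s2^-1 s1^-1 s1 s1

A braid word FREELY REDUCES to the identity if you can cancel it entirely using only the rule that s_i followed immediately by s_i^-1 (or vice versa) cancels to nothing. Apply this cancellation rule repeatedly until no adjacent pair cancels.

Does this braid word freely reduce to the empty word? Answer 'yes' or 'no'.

Gen 1 (s2): push. Stack: [s2]
Gen 2 (s2^-1): cancels prior s2. Stack: []
Gen 3 (s2^-1): push. Stack: [s2^-1]
Gen 4 (s1^-1): push. Stack: [s2^-1 s1^-1]
Gen 5 (s1): cancels prior s1^-1. Stack: [s2^-1]
Gen 6 (s1): push. Stack: [s2^-1 s1]
Reduced word: s2^-1 s1

Answer: no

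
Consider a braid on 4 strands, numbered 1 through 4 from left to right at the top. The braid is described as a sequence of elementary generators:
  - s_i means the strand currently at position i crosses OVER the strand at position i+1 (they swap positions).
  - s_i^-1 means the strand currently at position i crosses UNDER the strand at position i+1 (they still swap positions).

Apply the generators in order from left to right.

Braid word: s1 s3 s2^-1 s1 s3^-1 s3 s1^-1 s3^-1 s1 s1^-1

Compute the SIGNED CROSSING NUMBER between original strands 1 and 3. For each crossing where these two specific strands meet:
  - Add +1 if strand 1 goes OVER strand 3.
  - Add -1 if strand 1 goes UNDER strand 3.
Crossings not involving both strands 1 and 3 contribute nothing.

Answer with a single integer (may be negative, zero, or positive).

Answer: -3

Derivation:
Gen 1: crossing 1x2. Both 1&3? no. Sum: 0
Gen 2: crossing 3x4. Both 1&3? no. Sum: 0
Gen 3: crossing 1x4. Both 1&3? no. Sum: 0
Gen 4: crossing 2x4. Both 1&3? no. Sum: 0
Gen 5: 1 under 3. Both 1&3? yes. Contrib: -1. Sum: -1
Gen 6: 3 over 1. Both 1&3? yes. Contrib: -1. Sum: -2
Gen 7: crossing 4x2. Both 1&3? no. Sum: -2
Gen 8: 1 under 3. Both 1&3? yes. Contrib: -1. Sum: -3
Gen 9: crossing 2x4. Both 1&3? no. Sum: -3
Gen 10: crossing 4x2. Both 1&3? no. Sum: -3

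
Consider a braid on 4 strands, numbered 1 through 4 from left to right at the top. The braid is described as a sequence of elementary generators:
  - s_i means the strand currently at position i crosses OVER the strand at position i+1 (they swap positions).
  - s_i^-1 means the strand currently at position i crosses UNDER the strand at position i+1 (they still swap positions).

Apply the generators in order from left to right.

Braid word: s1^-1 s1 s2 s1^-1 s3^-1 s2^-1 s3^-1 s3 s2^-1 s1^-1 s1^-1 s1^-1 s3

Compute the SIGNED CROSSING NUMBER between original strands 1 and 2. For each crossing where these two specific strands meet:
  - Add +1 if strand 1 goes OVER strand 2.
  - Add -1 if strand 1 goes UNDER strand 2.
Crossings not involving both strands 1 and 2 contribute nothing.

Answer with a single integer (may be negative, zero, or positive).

Answer: -4

Derivation:
Gen 1: 1 under 2. Both 1&2? yes. Contrib: -1. Sum: -1
Gen 2: 2 over 1. Both 1&2? yes. Contrib: -1. Sum: -2
Gen 3: crossing 2x3. Both 1&2? no. Sum: -2
Gen 4: crossing 1x3. Both 1&2? no. Sum: -2
Gen 5: crossing 2x4. Both 1&2? no. Sum: -2
Gen 6: crossing 1x4. Both 1&2? no. Sum: -2
Gen 7: 1 under 2. Both 1&2? yes. Contrib: -1. Sum: -3
Gen 8: 2 over 1. Both 1&2? yes. Contrib: -1. Sum: -4
Gen 9: crossing 4x1. Both 1&2? no. Sum: -4
Gen 10: crossing 3x1. Both 1&2? no. Sum: -4
Gen 11: crossing 1x3. Both 1&2? no. Sum: -4
Gen 12: crossing 3x1. Both 1&2? no. Sum: -4
Gen 13: crossing 4x2. Both 1&2? no. Sum: -4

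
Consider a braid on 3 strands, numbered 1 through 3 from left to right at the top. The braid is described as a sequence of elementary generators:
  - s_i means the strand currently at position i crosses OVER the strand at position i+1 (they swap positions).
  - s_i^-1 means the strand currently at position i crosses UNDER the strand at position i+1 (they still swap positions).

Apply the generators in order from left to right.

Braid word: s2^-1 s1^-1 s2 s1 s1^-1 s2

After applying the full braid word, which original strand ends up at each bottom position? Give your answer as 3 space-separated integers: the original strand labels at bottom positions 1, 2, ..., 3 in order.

Answer: 3 1 2

Derivation:
Gen 1 (s2^-1): strand 2 crosses under strand 3. Perm now: [1 3 2]
Gen 2 (s1^-1): strand 1 crosses under strand 3. Perm now: [3 1 2]
Gen 3 (s2): strand 1 crosses over strand 2. Perm now: [3 2 1]
Gen 4 (s1): strand 3 crosses over strand 2. Perm now: [2 3 1]
Gen 5 (s1^-1): strand 2 crosses under strand 3. Perm now: [3 2 1]
Gen 6 (s2): strand 2 crosses over strand 1. Perm now: [3 1 2]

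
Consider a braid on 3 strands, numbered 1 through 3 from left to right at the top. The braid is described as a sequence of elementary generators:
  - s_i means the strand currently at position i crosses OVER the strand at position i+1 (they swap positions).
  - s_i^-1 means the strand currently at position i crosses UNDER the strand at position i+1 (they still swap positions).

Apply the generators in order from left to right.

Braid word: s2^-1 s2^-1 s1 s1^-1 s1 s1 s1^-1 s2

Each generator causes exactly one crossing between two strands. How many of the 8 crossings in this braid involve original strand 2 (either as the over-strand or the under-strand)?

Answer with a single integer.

Answer: 7

Derivation:
Gen 1: crossing 2x3. Involves strand 2? yes. Count so far: 1
Gen 2: crossing 3x2. Involves strand 2? yes. Count so far: 2
Gen 3: crossing 1x2. Involves strand 2? yes. Count so far: 3
Gen 4: crossing 2x1. Involves strand 2? yes. Count so far: 4
Gen 5: crossing 1x2. Involves strand 2? yes. Count so far: 5
Gen 6: crossing 2x1. Involves strand 2? yes. Count so far: 6
Gen 7: crossing 1x2. Involves strand 2? yes. Count so far: 7
Gen 8: crossing 1x3. Involves strand 2? no. Count so far: 7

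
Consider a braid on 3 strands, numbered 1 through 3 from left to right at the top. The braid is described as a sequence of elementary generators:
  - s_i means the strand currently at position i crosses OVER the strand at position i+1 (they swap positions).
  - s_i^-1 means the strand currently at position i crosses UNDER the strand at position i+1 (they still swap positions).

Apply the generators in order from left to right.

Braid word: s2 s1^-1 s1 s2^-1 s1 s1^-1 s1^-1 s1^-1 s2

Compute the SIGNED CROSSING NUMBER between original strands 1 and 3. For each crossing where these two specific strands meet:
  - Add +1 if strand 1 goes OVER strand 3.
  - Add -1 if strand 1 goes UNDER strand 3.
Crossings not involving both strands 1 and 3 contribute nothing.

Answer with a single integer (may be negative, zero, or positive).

Gen 1: crossing 2x3. Both 1&3? no. Sum: 0
Gen 2: 1 under 3. Both 1&3? yes. Contrib: -1. Sum: -1
Gen 3: 3 over 1. Both 1&3? yes. Contrib: -1. Sum: -2
Gen 4: crossing 3x2. Both 1&3? no. Sum: -2
Gen 5: crossing 1x2. Both 1&3? no. Sum: -2
Gen 6: crossing 2x1. Both 1&3? no. Sum: -2
Gen 7: crossing 1x2. Both 1&3? no. Sum: -2
Gen 8: crossing 2x1. Both 1&3? no. Sum: -2
Gen 9: crossing 2x3. Both 1&3? no. Sum: -2

Answer: -2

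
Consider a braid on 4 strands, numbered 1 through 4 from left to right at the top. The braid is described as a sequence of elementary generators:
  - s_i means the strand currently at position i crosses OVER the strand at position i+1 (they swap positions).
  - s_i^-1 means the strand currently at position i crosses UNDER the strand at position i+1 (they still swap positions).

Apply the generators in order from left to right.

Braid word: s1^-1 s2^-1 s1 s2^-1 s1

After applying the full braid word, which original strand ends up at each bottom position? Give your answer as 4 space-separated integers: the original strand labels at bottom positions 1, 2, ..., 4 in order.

Answer: 1 3 2 4

Derivation:
Gen 1 (s1^-1): strand 1 crosses under strand 2. Perm now: [2 1 3 4]
Gen 2 (s2^-1): strand 1 crosses under strand 3. Perm now: [2 3 1 4]
Gen 3 (s1): strand 2 crosses over strand 3. Perm now: [3 2 1 4]
Gen 4 (s2^-1): strand 2 crosses under strand 1. Perm now: [3 1 2 4]
Gen 5 (s1): strand 3 crosses over strand 1. Perm now: [1 3 2 4]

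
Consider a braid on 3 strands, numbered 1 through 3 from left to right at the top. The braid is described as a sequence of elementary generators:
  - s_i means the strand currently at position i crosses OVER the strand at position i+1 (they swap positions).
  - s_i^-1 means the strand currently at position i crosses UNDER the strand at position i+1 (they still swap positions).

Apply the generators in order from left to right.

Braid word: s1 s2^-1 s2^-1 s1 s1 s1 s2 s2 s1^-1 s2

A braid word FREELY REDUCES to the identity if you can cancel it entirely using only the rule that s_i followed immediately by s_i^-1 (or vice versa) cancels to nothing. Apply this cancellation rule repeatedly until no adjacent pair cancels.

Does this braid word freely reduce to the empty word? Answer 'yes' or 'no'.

Answer: no

Derivation:
Gen 1 (s1): push. Stack: [s1]
Gen 2 (s2^-1): push. Stack: [s1 s2^-1]
Gen 3 (s2^-1): push. Stack: [s1 s2^-1 s2^-1]
Gen 4 (s1): push. Stack: [s1 s2^-1 s2^-1 s1]
Gen 5 (s1): push. Stack: [s1 s2^-1 s2^-1 s1 s1]
Gen 6 (s1): push. Stack: [s1 s2^-1 s2^-1 s1 s1 s1]
Gen 7 (s2): push. Stack: [s1 s2^-1 s2^-1 s1 s1 s1 s2]
Gen 8 (s2): push. Stack: [s1 s2^-1 s2^-1 s1 s1 s1 s2 s2]
Gen 9 (s1^-1): push. Stack: [s1 s2^-1 s2^-1 s1 s1 s1 s2 s2 s1^-1]
Gen 10 (s2): push. Stack: [s1 s2^-1 s2^-1 s1 s1 s1 s2 s2 s1^-1 s2]
Reduced word: s1 s2^-1 s2^-1 s1 s1 s1 s2 s2 s1^-1 s2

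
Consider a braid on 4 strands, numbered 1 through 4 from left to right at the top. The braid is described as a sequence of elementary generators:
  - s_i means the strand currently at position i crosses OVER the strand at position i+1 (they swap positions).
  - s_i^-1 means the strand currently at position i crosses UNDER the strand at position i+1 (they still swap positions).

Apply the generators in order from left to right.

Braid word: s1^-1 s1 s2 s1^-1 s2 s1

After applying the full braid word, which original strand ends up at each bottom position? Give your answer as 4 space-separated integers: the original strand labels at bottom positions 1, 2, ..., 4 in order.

Gen 1 (s1^-1): strand 1 crosses under strand 2. Perm now: [2 1 3 4]
Gen 2 (s1): strand 2 crosses over strand 1. Perm now: [1 2 3 4]
Gen 3 (s2): strand 2 crosses over strand 3. Perm now: [1 3 2 4]
Gen 4 (s1^-1): strand 1 crosses under strand 3. Perm now: [3 1 2 4]
Gen 5 (s2): strand 1 crosses over strand 2. Perm now: [3 2 1 4]
Gen 6 (s1): strand 3 crosses over strand 2. Perm now: [2 3 1 4]

Answer: 2 3 1 4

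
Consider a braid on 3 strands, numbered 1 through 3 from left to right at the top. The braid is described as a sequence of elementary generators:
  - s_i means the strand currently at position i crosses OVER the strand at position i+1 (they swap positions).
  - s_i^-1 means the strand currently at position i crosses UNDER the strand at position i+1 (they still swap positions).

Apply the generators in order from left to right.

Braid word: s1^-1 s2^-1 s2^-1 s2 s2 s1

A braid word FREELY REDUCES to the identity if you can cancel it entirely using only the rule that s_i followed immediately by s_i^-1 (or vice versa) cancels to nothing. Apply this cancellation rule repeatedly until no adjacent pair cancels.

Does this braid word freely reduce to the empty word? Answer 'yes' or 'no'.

Answer: yes

Derivation:
Gen 1 (s1^-1): push. Stack: [s1^-1]
Gen 2 (s2^-1): push. Stack: [s1^-1 s2^-1]
Gen 3 (s2^-1): push. Stack: [s1^-1 s2^-1 s2^-1]
Gen 4 (s2): cancels prior s2^-1. Stack: [s1^-1 s2^-1]
Gen 5 (s2): cancels prior s2^-1. Stack: [s1^-1]
Gen 6 (s1): cancels prior s1^-1. Stack: []
Reduced word: (empty)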